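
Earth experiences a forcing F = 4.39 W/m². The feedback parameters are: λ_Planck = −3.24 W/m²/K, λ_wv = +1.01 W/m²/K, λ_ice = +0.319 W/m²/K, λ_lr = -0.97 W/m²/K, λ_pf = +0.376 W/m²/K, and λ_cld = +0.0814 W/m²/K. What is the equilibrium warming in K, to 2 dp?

Net feedback parameter λ = (−3.24) + (+1.01) + (+0.319) + (-0.97) + (+0.376) + (+0.0814) = -2.4236 W/m²/K.
ΔT = −F/λ = −4.39/(-2.4236) = 1.81 K.

1.81 K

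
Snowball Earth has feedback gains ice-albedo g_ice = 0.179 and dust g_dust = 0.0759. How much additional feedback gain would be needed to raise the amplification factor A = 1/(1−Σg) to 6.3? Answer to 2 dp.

Current total gain = 0.2549.
Target gain for A = 6.3: g* = 1 − 1/6.3 = 0.8413.
Additional gain needed = 0.8413 − 0.2549 = 0.59.

0.59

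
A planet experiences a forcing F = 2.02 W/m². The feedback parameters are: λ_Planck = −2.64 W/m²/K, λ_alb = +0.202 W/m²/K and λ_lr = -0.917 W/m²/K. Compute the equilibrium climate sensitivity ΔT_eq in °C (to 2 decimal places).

Net feedback parameter λ = (−2.64) + (+0.202) + (-0.917) = -3.355 W/m²/K.
ΔT = −F/λ = −2.02/(-3.355) = 0.60 °C.

0.60 °C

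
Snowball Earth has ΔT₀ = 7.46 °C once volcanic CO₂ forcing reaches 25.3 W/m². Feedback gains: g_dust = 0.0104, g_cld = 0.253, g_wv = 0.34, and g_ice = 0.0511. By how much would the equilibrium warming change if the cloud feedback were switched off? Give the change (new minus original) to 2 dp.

-9.13 °C

Original: g = 0.6545, ΔT = 7.46/(1−0.6545) = 21.5919 °C.
Without cloud: g' = 0.4015, ΔT' = 7.46/(1−0.4015) = 12.4645 °C.
Change = 12.4645 − 21.5919 = -9.13 °C.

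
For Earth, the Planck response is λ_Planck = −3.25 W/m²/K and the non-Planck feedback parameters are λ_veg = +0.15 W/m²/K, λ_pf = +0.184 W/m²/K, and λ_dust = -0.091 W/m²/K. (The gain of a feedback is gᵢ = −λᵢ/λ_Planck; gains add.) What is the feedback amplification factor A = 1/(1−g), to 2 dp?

1.08

Convert to gains: g_veg = 0.15/3.25 = 0.04615; g_pf = 0.184/3.25 = 0.05662; g_dust = -0.091/3.25 = -0.028.
Total gain g = 0.07477.
A = 1/(1 − 0.07477) = 1.08.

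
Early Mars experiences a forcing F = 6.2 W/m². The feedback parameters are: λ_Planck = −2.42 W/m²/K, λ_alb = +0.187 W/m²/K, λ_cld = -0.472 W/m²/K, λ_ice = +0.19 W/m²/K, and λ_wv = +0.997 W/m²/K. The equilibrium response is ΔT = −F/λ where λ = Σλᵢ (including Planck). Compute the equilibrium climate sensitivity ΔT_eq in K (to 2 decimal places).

4.08 K

Net feedback parameter λ = (−2.42) + (+0.187) + (-0.472) + (+0.19) + (+0.997) = -1.518 W/m²/K.
ΔT = −F/λ = −6.2/(-1.518) = 4.08 K.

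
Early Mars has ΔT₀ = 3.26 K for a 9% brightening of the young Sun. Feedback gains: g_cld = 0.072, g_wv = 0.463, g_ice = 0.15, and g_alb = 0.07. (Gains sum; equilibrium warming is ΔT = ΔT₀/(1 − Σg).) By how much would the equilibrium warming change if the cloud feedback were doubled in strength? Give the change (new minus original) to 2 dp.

5.54 K

Original: g = 0.755, ΔT = 3.26/(1−0.755) = 13.3061 K.
With doubled cloud: g' = 0.827, ΔT' = 3.26/(1−0.827) = 18.8439 K.
Change = 18.8439 − 13.3061 = 5.54 K.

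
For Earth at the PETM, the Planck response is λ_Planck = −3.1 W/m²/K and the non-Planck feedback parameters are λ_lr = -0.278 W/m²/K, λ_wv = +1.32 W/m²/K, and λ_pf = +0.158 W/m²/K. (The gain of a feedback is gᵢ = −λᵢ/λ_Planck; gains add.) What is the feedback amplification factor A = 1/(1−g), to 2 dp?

1.63

Convert to gains: g_lr = -0.278/3.1 = -0.08968; g_wv = 1.32/3.1 = 0.4258; g_pf = 0.158/3.1 = 0.05097.
Total gain g = 0.38709.
A = 1/(1 − 0.38709) = 1.63.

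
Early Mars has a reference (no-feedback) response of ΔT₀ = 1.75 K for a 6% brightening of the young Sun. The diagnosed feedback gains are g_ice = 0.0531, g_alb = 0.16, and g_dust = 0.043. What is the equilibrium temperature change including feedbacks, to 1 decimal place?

Total gain g = 0.0531 + 0.16 + 0.043 = 0.2561.
Amplification A = 1/(1 − 0.2561) = 1.344.
ΔT = 1.75 × 1.344 = 2.4 K.

2.4 K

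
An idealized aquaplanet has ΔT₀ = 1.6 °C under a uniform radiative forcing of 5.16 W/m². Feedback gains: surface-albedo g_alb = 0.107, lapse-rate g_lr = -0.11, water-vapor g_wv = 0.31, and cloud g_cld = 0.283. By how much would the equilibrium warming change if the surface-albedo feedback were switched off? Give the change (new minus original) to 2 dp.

-0.81 °C

Original: g = 0.59, ΔT = 1.6/(1−0.59) = 3.9024 °C.
Without surface-albedo: g' = 0.483, ΔT' = 1.6/(1−0.483) = 3.0948 °C.
Change = 3.0948 − 3.9024 = -0.81 °C.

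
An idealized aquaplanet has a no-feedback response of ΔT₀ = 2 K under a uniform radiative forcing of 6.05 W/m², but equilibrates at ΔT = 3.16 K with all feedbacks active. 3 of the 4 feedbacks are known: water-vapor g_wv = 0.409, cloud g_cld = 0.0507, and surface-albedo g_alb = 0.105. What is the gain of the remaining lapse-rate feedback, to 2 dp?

-0.20

Amplification A = ΔT/ΔT₀ = 3.16/2 = 1.58.
Total gain g = 1 − 1/A = 1 − 1/1.58 = 0.3671.
Known gains sum to 0.409 + 0.0507 + 0.105 = 0.5647.
g_lr = 0.3671 − 0.5647 = -0.20.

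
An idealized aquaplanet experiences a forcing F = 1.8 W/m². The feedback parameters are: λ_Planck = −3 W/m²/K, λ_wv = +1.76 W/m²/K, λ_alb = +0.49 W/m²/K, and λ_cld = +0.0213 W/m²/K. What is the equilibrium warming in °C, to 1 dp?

2.5 °C

Net feedback parameter λ = (−3) + (+1.76) + (+0.49) + (+0.0213) = -0.7287 W/m²/K.
ΔT = −F/λ = −1.8/(-0.7287) = 2.5 °C.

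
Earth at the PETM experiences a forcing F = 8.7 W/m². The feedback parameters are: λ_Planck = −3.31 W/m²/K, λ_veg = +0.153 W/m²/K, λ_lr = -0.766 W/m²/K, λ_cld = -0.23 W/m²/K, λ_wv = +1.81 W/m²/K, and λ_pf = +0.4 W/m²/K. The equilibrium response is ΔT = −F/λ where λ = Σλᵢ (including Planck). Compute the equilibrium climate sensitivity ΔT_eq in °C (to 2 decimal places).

4.48 °C

Net feedback parameter λ = (−3.31) + (+0.153) + (-0.766) + (-0.23) + (+1.81) + (+0.4) = -1.943 W/m²/K.
ΔT = −F/λ = −8.7/(-1.943) = 4.48 °C.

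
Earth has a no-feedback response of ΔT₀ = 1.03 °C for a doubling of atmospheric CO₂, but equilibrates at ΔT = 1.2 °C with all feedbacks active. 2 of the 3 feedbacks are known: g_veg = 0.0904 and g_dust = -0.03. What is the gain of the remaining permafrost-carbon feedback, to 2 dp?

0.08

Amplification A = ΔT/ΔT₀ = 1.2/1.03 = 1.165.
Total gain g = 1 − 1/A = 1 − 1/1.165 = 0.1416.
Known gains sum to 0.0904 − 0.03 = 0.0604.
g_pf = 0.1416 − 0.0604 = 0.08.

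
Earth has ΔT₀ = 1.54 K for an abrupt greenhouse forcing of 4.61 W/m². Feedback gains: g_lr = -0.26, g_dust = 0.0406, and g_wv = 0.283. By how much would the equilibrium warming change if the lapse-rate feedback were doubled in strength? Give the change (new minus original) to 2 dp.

Original: g = 0.0636, ΔT = 1.54/(1−0.0636) = 1.6446 K.
With doubled lapse-rate: g' = -0.1964, ΔT' = 1.54/(1+0.1964) = 1.2872 K.
Change = 1.2872 − 1.6446 = -0.36 K.

-0.36 K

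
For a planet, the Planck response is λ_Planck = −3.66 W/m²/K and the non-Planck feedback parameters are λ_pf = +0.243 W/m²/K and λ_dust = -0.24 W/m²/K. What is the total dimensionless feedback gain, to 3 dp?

Convert to gains: g_pf = 0.243/3.66 = 0.06639; g_dust = -0.24/3.66 = -0.06557.
Total gain g = 0.00082.

0.001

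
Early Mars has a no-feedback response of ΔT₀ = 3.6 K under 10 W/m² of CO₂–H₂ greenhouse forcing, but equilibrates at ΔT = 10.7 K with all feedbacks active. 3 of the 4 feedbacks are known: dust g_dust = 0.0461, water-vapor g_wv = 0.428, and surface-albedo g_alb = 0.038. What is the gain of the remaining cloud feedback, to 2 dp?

0.15

Amplification A = ΔT/ΔT₀ = 10.7/3.6 = 2.972.
Total gain g = 1 − 1/A = 1 − 1/2.972 = 0.6635.
Known gains sum to 0.0461 + 0.428 + 0.038 = 0.5121.
g_cld = 0.6635 − 0.5121 = 0.15.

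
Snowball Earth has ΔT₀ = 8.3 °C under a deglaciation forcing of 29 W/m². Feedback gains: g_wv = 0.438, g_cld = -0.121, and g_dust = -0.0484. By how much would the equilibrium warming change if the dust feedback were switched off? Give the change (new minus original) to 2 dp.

0.80 °C

Original: g = 0.2686, ΔT = 8.3/(1−0.2686) = 11.3481 °C.
Without dust: g' = 0.317, ΔT' = 8.3/(1−0.317) = 12.1523 °C.
Change = 12.1523 − 11.3481 = 0.80 °C.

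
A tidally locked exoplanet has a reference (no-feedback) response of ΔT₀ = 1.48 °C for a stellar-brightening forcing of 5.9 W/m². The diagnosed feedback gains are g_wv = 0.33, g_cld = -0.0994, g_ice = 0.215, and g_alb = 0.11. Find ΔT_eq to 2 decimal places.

3.33 °C

Total gain g = 0.33 − 0.0994 + 0.215 + 0.11 = 0.5556.
Amplification A = 1/(1 − 0.5556) = 2.25.
ΔT = 1.48 × 2.25 = 3.33 °C.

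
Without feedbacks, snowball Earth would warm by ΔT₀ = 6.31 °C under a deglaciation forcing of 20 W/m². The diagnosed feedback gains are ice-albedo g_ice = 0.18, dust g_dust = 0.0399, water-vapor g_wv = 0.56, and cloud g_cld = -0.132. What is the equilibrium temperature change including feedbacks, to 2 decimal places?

17.92 °C

Total gain g = 0.18 + 0.0399 + 0.56 − 0.132 = 0.6479.
Amplification A = 1/(1 − 0.6479) = 2.84.
ΔT = 6.31 × 2.84 = 17.92 °C.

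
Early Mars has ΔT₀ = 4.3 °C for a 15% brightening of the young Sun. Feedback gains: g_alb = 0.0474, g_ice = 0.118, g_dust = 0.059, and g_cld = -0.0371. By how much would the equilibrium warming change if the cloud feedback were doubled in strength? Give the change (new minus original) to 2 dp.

-0.23 °C

Original: g = 0.1873, ΔT = 4.3/(1−0.1873) = 5.2910 °C.
With doubled cloud: g' = 0.1502, ΔT' = 4.3/(1−0.1502) = 5.0600 °C.
Change = 5.0600 − 5.2910 = -0.23 °C.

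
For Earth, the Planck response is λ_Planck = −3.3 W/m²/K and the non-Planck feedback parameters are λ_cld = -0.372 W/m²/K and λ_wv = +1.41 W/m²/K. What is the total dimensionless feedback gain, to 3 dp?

Convert to gains: g_cld = -0.372/3.3 = -0.1127; g_wv = 1.41/3.3 = 0.4273.
Total gain g = 0.3146.

0.315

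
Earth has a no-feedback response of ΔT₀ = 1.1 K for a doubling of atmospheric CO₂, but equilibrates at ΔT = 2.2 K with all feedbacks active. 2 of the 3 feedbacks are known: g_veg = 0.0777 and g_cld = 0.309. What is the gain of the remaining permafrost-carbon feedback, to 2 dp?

Amplification A = ΔT/ΔT₀ = 2.2/1.1 = 2.
Total gain g = 1 − 1/A = 1 − 1/2 = 0.5.
Known gains sum to 0.0777 + 0.309 = 0.3867.
g_pf = 0.5 − 0.3867 = 0.11.

0.11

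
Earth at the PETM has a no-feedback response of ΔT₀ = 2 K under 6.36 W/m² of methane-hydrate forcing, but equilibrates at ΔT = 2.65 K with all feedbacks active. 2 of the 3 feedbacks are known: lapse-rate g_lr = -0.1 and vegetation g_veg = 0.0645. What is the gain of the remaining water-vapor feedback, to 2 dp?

Amplification A = ΔT/ΔT₀ = 2.65/2 = 1.325.
Total gain g = 1 − 1/A = 1 − 1/1.325 = 0.2453.
Known gains sum to -0.1 + 0.0645 = -0.0355.
g_wv = 0.2453 + 0.0355 = 0.28.

0.28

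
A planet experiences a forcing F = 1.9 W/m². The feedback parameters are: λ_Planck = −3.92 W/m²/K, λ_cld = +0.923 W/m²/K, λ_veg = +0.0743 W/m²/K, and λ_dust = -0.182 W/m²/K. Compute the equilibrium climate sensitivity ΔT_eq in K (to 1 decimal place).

0.6 K

Net feedback parameter λ = (−3.92) + (+0.923) + (+0.0743) + (-0.182) = -3.1047 W/m²/K.
ΔT = −F/λ = −1.9/(-3.1047) = 0.6 K.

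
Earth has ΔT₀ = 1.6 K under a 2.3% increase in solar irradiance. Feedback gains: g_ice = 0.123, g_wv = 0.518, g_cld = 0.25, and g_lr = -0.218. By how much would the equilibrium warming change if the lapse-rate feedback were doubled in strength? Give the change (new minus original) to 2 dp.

Original: g = 0.673, ΔT = 1.6/(1−0.673) = 4.8930 K.
With doubled lapse-rate: g' = 0.455, ΔT' = 1.6/(1−0.455) = 2.9358 K.
Change = 2.9358 − 4.8930 = -1.96 K.

-1.96 K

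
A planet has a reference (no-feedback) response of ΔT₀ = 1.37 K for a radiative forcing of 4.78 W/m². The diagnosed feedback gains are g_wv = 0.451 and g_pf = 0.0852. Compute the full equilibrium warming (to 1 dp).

3.0 K

Total gain g = 0.451 + 0.0852 = 0.5362.
Amplification A = 1/(1 − 0.5362) = 2.156.
ΔT = 1.37 × 2.156 = 3.0 K.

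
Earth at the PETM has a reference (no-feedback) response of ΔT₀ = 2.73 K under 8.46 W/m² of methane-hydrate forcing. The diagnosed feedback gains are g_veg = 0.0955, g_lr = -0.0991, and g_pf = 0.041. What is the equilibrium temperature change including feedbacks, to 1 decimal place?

2.8 K

Total gain g = 0.0955 − 0.0991 + 0.041 = 0.0374.
Amplification A = 1/(1 − 0.0374) = 1.039.
ΔT = 2.73 × 1.039 = 2.8 K.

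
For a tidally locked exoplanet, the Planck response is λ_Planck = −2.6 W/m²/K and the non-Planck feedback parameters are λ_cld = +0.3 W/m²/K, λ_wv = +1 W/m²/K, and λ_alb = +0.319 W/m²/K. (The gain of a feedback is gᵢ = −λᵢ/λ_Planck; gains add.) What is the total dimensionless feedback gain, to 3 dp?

Convert to gains: g_cld = 0.3/2.6 = 0.1154; g_wv = 1/2.6 = 0.3846; g_alb = 0.319/2.6 = 0.1227.
Total gain g = 0.6227.

0.623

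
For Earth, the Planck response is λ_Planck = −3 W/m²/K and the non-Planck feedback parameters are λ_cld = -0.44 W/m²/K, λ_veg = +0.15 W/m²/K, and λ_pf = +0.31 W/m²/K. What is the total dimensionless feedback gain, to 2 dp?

Convert to gains: g_cld = -0.44/3 = -0.1467; g_veg = 0.15/3 = 0.05; g_pf = 0.31/3 = 0.1033.
Total gain g = 0.0066.

0.01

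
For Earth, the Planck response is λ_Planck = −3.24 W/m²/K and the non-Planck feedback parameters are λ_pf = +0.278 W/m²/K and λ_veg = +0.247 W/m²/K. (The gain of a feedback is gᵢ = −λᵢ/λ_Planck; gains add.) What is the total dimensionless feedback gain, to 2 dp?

0.16

Convert to gains: g_pf = 0.278/3.24 = 0.0858; g_veg = 0.247/3.24 = 0.07623.
Total gain g = 0.16203.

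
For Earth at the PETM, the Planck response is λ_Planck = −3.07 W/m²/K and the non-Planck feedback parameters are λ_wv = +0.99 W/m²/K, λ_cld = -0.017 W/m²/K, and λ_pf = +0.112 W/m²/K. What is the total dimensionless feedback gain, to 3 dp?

Convert to gains: g_wv = 0.99/3.07 = 0.3225; g_cld = -0.017/3.07 = -0.005537; g_pf = 0.112/3.07 = 0.03648.
Total gain g = 0.353443.

0.353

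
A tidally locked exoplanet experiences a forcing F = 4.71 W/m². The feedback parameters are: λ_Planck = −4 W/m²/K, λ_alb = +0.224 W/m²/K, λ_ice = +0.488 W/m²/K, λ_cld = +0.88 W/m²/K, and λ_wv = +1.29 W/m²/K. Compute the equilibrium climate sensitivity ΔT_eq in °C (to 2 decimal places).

4.21 °C

Net feedback parameter λ = (−4) + (+0.224) + (+0.488) + (+0.88) + (+1.29) = -1.118 W/m²/K.
ΔT = −F/λ = −4.71/(-1.118) = 4.21 °C.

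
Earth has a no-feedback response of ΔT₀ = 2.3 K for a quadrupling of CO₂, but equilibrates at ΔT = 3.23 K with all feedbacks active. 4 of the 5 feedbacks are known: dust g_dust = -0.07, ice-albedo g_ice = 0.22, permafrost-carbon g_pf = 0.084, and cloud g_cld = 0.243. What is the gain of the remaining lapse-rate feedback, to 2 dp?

Amplification A = ΔT/ΔT₀ = 3.23/2.3 = 1.404.
Total gain g = 1 − 1/A = 1 − 1/1.404 = 0.2877.
Known gains sum to -0.07 + 0.22 + 0.084 + 0.243 = 0.477.
g_lr = 0.2877 − 0.477 = -0.19.

-0.19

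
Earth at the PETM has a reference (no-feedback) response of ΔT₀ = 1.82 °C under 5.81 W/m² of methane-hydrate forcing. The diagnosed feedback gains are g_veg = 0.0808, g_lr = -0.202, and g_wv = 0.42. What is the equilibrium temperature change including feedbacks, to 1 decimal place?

Total gain g = 0.0808 − 0.202 + 0.42 = 0.2988.
Amplification A = 1/(1 − 0.2988) = 1.426.
ΔT = 1.82 × 1.426 = 2.6 °C.

2.6 °C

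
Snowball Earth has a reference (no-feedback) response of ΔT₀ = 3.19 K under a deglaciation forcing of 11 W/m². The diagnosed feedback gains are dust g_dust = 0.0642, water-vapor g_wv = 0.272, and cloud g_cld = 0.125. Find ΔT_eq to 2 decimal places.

5.92 K

Total gain g = 0.0642 + 0.272 + 0.125 = 0.4612.
Amplification A = 1/(1 − 0.4612) = 1.856.
ΔT = 3.19 × 1.856 = 5.92 K.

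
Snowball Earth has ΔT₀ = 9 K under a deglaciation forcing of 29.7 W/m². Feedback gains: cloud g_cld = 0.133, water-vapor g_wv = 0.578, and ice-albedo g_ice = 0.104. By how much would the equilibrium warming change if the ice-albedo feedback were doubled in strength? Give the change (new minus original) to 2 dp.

Original: g = 0.815, ΔT = 9/(1−0.815) = 48.6486 K.
With doubled ice-albedo: g' = 0.919, ΔT' = 9/(1−0.919) = 111.1111 K.
Change = 111.1111 − 48.6486 = 62.46 K.

62.46 K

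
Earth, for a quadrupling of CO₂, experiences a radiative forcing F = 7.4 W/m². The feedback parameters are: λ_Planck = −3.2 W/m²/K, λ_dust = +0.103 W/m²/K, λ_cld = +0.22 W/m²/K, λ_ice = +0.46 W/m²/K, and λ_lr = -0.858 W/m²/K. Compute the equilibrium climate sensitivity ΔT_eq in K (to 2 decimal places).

Net feedback parameter λ = (−3.2) + (+0.103) + (+0.22) + (+0.46) + (-0.858) = -3.275 W/m²/K.
ΔT = −F/λ = −7.4/(-3.275) = 2.26 K.

2.26 K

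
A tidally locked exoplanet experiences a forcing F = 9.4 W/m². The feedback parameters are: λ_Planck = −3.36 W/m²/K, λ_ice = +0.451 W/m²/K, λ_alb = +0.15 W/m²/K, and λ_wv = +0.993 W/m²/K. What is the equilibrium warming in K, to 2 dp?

Net feedback parameter λ = (−3.36) + (+0.451) + (+0.15) + (+0.993) = -1.766 W/m²/K.
ΔT = −F/λ = −9.4/(-1.766) = 5.32 K.

5.32 K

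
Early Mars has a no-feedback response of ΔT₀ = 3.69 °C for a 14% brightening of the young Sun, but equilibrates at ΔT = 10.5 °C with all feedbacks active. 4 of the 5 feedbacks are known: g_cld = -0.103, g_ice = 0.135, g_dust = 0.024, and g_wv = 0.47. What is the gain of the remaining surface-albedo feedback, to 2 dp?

Amplification A = ΔT/ΔT₀ = 10.5/3.69 = 2.846.
Total gain g = 1 − 1/A = 1 − 1/2.846 = 0.6486.
Known gains sum to -0.103 + 0.135 + 0.024 + 0.47 = 0.526.
g_alb = 0.6486 − 0.526 = 0.12.

0.12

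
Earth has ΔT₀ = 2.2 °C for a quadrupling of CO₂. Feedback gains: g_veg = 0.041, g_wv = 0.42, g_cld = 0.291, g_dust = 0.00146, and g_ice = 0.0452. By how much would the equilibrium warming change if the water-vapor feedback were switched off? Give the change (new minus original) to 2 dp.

-7.39 °C

Original: g = 0.79866, ΔT = 2.2/(1−0.79866) = 10.9268 °C.
Without water-vapor: g' = 0.37866, ΔT' = 2.2/(1−0.37866) = 3.5407 °C.
Change = 3.5407 − 10.9268 = -7.39 °C.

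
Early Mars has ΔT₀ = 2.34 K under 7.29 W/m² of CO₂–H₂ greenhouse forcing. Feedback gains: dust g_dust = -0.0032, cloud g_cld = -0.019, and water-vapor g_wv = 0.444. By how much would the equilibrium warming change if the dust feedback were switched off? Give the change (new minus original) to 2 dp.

Original: g = 0.4218, ΔT = 2.34/(1−0.4218) = 4.0470 K.
Without dust: g' = 0.425, ΔT' = 2.34/(1−0.425) = 4.0696 K.
Change = 4.0696 − 4.0470 = 0.02 K.

0.02 K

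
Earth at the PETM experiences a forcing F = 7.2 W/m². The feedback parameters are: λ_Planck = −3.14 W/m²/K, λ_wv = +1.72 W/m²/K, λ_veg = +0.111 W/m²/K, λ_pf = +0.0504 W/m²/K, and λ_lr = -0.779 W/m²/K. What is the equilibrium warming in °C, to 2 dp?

Net feedback parameter λ = (−3.14) + (+1.72) + (+0.111) + (+0.0504) + (-0.779) = -2.0376 W/m²/K.
ΔT = −F/λ = −7.2/(-2.0376) = 3.53 °C.

3.53 °C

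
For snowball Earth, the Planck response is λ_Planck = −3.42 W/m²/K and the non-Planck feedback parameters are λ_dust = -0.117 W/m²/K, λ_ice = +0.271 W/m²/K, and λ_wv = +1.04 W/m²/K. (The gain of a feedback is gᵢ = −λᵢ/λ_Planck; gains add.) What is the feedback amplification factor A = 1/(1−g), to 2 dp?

1.54

Convert to gains: g_dust = -0.117/3.42 = -0.03421; g_ice = 0.271/3.42 = 0.07924; g_wv = 1.04/3.42 = 0.3041.
Total gain g = 0.34913.
A = 1/(1 − 0.34913) = 1.54.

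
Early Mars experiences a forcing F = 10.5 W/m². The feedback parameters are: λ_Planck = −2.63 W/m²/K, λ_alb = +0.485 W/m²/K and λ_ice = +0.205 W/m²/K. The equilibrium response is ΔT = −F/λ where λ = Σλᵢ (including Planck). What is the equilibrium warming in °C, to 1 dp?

5.4 °C

Net feedback parameter λ = (−2.63) + (+0.485) + (+0.205) = -1.94 W/m²/K.
ΔT = −F/λ = −10.5/(-1.94) = 5.4 °C.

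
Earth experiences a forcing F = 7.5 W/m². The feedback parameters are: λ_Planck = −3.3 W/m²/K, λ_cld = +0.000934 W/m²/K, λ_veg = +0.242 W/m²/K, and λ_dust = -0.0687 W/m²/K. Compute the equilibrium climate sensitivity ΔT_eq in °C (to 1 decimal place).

2.4 °C

Net feedback parameter λ = (−3.3) + (+0.000934) + (+0.242) + (-0.0687) = -3.125766 W/m²/K.
ΔT = −F/λ = −7.5/(-3.125766) = 2.4 °C.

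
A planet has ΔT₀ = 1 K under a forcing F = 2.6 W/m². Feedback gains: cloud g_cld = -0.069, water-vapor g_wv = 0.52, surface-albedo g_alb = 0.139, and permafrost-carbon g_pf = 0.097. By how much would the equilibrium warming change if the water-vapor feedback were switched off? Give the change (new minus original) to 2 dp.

Original: g = 0.687, ΔT = 1/(1−0.687) = 3.1949 K.
Without water-vapor: g' = 0.167, ΔT' = 1/(1−0.167) = 1.2005 K.
Change = 1.2005 − 3.1949 = -1.99 K.

-1.99 K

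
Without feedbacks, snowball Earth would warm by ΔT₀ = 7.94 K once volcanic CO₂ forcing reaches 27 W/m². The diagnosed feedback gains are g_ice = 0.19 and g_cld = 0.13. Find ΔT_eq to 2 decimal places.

Total gain g = 0.19 + 0.13 = 0.32.
Amplification A = 1/(1 − 0.32) = 1.471.
ΔT = 7.94 × 1.471 = 11.68 K.

11.68 K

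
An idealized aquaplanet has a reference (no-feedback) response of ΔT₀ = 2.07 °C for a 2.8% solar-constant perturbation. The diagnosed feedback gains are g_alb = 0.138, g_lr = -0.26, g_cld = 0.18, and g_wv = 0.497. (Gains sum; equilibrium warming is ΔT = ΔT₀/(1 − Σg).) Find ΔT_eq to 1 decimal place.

4.7 °C

Total gain g = 0.138 − 0.26 + 0.18 + 0.497 = 0.555.
Amplification A = 1/(1 − 0.555) = 2.247.
ΔT = 2.07 × 2.247 = 4.7 °C.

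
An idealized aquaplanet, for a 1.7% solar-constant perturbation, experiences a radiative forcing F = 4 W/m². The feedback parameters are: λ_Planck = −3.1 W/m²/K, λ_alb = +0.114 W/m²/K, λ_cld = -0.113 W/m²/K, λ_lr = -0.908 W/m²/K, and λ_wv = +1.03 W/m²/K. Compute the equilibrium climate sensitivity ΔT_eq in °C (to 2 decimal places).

1.34 °C

Net feedback parameter λ = (−3.1) + (+0.114) + (-0.113) + (-0.908) + (+1.03) = -2.977 W/m²/K.
ΔT = −F/λ = −4/(-2.977) = 1.34 °C.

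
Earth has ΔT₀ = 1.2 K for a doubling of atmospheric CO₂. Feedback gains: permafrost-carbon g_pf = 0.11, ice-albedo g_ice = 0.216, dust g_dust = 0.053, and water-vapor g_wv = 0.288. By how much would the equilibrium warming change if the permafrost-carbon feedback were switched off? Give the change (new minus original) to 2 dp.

-0.89 K

Original: g = 0.667, ΔT = 1.2/(1−0.667) = 3.6036 K.
Without permafrost-carbon: g' = 0.557, ΔT' = 1.2/(1−0.557) = 2.7088 K.
Change = 2.7088 − 3.6036 = -0.89 K.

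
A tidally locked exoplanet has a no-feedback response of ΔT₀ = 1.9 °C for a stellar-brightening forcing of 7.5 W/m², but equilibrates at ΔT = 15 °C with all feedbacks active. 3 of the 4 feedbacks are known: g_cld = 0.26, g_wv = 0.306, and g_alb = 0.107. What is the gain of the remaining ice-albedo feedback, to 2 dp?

0.20

Amplification A = ΔT/ΔT₀ = 15/1.9 = 7.895.
Total gain g = 1 − 1/A = 1 − 1/7.895 = 0.8733.
Known gains sum to 0.26 + 0.306 + 0.107 = 0.673.
g_ice = 0.8733 − 0.673 = 0.20.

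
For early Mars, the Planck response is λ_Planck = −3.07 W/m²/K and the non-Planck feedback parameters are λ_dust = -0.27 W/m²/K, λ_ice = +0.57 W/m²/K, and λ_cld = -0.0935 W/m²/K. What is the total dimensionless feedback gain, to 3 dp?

0.067

Convert to gains: g_dust = -0.27/3.07 = -0.08795; g_ice = 0.57/3.07 = 0.1857; g_cld = -0.0935/3.07 = -0.03046.
Total gain g = 0.06729.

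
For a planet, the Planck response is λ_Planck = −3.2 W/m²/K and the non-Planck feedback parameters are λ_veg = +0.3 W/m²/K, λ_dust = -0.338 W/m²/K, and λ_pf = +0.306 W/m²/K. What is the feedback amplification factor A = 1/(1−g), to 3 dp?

1.091

Convert to gains: g_veg = 0.3/3.2 = 0.09375; g_dust = -0.338/3.2 = -0.1056; g_pf = 0.306/3.2 = 0.09562.
Total gain g = 0.08377.
A = 1/(1 − 0.08377) = 1.091.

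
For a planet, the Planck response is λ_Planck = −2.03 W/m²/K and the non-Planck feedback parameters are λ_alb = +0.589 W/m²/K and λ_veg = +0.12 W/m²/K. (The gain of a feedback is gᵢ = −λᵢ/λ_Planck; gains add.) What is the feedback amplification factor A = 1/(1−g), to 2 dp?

1.54

Convert to gains: g_alb = 0.589/2.03 = 0.2901; g_veg = 0.12/2.03 = 0.05911.
Total gain g = 0.34921.
A = 1/(1 − 0.34921) = 1.54.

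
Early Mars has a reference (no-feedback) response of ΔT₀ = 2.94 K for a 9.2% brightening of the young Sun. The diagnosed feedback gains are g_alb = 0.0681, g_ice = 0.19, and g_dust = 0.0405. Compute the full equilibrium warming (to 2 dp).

Total gain g = 0.0681 + 0.19 + 0.0405 = 0.2986.
Amplification A = 1/(1 − 0.2986) = 1.426.
ΔT = 2.94 × 1.426 = 4.19 K.

4.19 K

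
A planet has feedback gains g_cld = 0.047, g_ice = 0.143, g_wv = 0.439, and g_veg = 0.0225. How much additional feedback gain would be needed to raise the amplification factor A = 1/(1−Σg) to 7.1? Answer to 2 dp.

0.21

Current total gain = 0.6515.
Target gain for A = 7.1: g* = 1 − 1/7.1 = 0.8592.
Additional gain needed = 0.8592 − 0.6515 = 0.21.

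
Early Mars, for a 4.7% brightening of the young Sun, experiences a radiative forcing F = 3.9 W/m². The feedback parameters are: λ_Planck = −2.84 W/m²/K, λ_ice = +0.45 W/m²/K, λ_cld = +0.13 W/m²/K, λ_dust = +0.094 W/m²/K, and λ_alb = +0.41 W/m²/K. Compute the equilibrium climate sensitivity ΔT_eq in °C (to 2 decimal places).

2.22 °C

Net feedback parameter λ = (−2.84) + (+0.45) + (+0.13) + (+0.094) + (+0.41) = -1.756 W/m²/K.
ΔT = −F/λ = −3.9/(-1.756) = 2.22 °C.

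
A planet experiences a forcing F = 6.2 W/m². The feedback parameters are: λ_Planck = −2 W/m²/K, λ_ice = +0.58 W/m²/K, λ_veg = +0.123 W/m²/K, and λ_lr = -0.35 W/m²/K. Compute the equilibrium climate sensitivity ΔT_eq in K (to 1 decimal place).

3.8 K

Net feedback parameter λ = (−2) + (+0.58) + (+0.123) + (-0.35) = -1.647 W/m²/K.
ΔT = −F/λ = −6.2/(-1.647) = 3.8 K.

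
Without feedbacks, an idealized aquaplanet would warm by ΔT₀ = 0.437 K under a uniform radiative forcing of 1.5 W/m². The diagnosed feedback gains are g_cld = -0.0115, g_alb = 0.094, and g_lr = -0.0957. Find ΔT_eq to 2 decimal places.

0.43 K

Total gain g = -0.0115 + 0.094 − 0.0957 = -0.0132.
Amplification A = 1/(1 + 0.0132) = 0.987.
ΔT = 0.437 × 0.987 = 0.43 K.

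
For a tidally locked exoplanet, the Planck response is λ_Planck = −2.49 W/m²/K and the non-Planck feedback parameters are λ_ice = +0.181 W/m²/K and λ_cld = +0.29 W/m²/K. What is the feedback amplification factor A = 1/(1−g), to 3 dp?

Convert to gains: g_ice = 0.181/2.49 = 0.07269; g_cld = 0.29/2.49 = 0.1165.
Total gain g = 0.18919.
A = 1/(1 − 0.18919) = 1.233.

1.233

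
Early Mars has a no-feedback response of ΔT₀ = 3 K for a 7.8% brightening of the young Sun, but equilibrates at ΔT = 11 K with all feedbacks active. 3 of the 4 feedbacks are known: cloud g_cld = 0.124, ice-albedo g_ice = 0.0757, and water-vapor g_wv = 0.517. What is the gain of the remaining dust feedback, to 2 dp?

0.01

Amplification A = ΔT/ΔT₀ = 11/3 = 3.667.
Total gain g = 1 − 1/A = 1 − 1/3.667 = 0.7273.
Known gains sum to 0.124 + 0.0757 + 0.517 = 0.7167.
g_dust = 0.7273 − 0.7167 = 0.01.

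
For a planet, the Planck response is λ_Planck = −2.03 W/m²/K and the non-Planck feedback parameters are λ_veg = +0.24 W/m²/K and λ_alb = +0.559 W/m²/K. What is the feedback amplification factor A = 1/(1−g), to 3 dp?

Convert to gains: g_veg = 0.24/2.03 = 0.1182; g_alb = 0.559/2.03 = 0.2754.
Total gain g = 0.3936.
A = 1/(1 − 0.3936) = 1.649.

1.649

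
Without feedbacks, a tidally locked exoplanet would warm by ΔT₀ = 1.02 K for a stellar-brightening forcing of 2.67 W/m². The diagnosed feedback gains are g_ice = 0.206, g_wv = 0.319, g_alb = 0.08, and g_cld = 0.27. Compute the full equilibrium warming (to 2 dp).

8.16 K

Total gain g = 0.206 + 0.319 + 0.08 + 0.27 = 0.875.
Amplification A = 1/(1 − 0.875) = 8.
ΔT = 1.02 × 8 = 8.16 K.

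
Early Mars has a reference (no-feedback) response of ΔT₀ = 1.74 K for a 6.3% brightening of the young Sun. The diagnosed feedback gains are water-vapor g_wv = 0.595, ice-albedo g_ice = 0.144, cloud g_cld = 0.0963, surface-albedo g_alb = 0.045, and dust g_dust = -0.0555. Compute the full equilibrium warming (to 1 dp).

9.9 K

Total gain g = 0.595 + 0.144 + 0.0963 + 0.045 − 0.0555 = 0.8248.
Amplification A = 1/(1 − 0.8248) = 5.708.
ΔT = 1.74 × 5.708 = 9.9 K.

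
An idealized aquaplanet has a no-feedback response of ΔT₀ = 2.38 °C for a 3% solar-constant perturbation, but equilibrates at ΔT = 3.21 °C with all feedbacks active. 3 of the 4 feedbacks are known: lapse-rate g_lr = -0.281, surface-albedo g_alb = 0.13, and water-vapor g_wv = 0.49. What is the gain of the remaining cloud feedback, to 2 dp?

Amplification A = ΔT/ΔT₀ = 3.21/2.38 = 1.349.
Total gain g = 1 − 1/A = 1 − 1/1.349 = 0.2587.
Known gains sum to -0.281 + 0.13 + 0.49 = 0.339.
g_cld = 0.2587 − 0.339 = -0.08.

-0.08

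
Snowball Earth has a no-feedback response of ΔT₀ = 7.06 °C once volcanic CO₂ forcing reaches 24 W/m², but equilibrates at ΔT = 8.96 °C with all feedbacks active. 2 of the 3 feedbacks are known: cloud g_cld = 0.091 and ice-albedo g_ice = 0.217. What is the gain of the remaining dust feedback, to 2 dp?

Amplification A = ΔT/ΔT₀ = 8.96/7.06 = 1.269.
Total gain g = 1 − 1/A = 1 − 1/1.269 = 0.212.
Known gains sum to 0.091 + 0.217 = 0.308.
g_dust = 0.212 − 0.308 = -0.10.

-0.10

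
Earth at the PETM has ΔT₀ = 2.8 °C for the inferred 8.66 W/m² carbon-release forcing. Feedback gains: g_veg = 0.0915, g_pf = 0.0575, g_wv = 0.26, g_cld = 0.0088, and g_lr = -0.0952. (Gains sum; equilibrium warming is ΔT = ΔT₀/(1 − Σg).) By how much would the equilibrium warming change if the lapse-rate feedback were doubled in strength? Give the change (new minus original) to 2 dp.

-0.51 °C

Original: g = 0.3226, ΔT = 2.8/(1−0.3226) = 4.1335 °C.
With doubled lapse-rate: g' = 0.2274, ΔT' = 2.8/(1−0.2274) = 3.6241 °C.
Change = 3.6241 − 4.1335 = -0.51 °C.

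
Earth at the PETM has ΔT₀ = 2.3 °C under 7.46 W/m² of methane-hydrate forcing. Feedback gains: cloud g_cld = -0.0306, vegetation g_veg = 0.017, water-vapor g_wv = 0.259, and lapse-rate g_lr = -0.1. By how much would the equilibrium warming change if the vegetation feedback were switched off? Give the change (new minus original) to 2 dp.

-0.05 °C

Original: g = 0.1454, ΔT = 2.3/(1−0.1454) = 2.6913 °C.
Without vegetation: g' = 0.1284, ΔT' = 2.3/(1−0.1284) = 2.6388 °C.
Change = 2.6388 − 2.6913 = -0.05 °C.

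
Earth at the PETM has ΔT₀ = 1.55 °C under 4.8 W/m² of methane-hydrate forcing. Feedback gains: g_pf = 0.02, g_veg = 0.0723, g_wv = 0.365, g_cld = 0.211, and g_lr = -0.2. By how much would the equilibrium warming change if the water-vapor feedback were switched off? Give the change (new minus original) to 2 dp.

Original: g = 0.4683, ΔT = 1.55/(1−0.4683) = 2.9152 °C.
Without water-vapor: g' = 0.1033, ΔT' = 1.55/(1−0.1033) = 1.7286 °C.
Change = 1.7286 − 2.9152 = -1.19 °C.

-1.19 °C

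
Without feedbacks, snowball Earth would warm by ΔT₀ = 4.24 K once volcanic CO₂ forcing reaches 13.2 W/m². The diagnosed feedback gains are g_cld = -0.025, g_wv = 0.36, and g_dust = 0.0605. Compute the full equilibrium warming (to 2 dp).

Total gain g = -0.025 + 0.36 + 0.0605 = 0.3955.
Amplification A = 1/(1 − 0.3955) = 1.654.
ΔT = 4.24 × 1.654 = 7.01 K.

7.01 K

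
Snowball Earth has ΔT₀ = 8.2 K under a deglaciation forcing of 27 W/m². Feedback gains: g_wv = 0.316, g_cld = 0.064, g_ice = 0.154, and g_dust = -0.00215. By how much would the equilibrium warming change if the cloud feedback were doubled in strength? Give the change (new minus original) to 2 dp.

Original: g = 0.53185, ΔT = 8.2/(1−0.53185) = 17.5158 K.
With doubled cloud: g' = 0.59585, ΔT' = 8.2/(1−0.59585) = 20.2895 K.
Change = 20.2895 − 17.5158 = 2.77 K.

2.77 K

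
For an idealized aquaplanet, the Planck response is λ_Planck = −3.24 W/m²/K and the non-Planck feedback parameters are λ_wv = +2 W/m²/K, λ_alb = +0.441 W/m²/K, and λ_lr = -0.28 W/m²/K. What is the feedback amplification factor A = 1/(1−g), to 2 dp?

Convert to gains: g_wv = 2/3.24 = 0.6173; g_alb = 0.441/3.24 = 0.1361; g_lr = -0.28/3.24 = -0.08642.
Total gain g = 0.66698.
A = 1/(1 − 0.66698) = 3.00.

3.00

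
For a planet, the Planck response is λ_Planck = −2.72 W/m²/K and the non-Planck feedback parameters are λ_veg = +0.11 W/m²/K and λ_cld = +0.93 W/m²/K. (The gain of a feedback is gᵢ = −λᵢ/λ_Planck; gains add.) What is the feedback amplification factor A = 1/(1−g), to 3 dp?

Convert to gains: g_veg = 0.11/2.72 = 0.04044; g_cld = 0.93/2.72 = 0.3419.
Total gain g = 0.38234.
A = 1/(1 − 0.38234) = 1.619.

1.619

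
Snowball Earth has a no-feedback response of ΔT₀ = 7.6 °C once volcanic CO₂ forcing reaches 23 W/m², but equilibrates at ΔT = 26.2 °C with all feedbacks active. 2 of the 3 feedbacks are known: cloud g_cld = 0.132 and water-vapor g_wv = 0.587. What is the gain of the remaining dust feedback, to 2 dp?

-0.01

Amplification A = ΔT/ΔT₀ = 26.2/7.6 = 3.447.
Total gain g = 1 − 1/A = 1 − 1/3.447 = 0.7099.
Known gains sum to 0.132 + 0.587 = 0.719.
g_dust = 0.7099 − 0.719 = -0.01.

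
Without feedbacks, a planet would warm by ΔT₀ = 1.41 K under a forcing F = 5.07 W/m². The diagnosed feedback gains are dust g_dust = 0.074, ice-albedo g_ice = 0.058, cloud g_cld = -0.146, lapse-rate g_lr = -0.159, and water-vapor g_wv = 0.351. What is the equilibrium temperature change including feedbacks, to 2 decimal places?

1.72 K

Total gain g = 0.074 + 0.058 − 0.146 − 0.159 + 0.351 = 0.178.
Amplification A = 1/(1 − 0.178) = 1.217.
ΔT = 1.41 × 1.217 = 1.72 K.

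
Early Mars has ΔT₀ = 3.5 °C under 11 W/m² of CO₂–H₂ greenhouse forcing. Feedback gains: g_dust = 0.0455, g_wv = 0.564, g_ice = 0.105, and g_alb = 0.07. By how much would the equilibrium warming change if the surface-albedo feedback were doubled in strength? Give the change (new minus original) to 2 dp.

7.81 °C

Original: g = 0.7845, ΔT = 3.5/(1−0.7845) = 16.2413 °C.
With doubled surface-albedo: g' = 0.8545, ΔT' = 3.5/(1−0.8545) = 24.0550 °C.
Change = 24.0550 − 16.2413 = 7.81 °C.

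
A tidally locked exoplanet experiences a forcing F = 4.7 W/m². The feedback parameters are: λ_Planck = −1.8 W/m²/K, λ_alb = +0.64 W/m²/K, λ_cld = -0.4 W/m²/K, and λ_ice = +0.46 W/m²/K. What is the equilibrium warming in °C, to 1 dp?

4.3 °C

Net feedback parameter λ = (−1.8) + (+0.64) + (-0.4) + (+0.46) = -1.1 W/m²/K.
ΔT = −F/λ = −4.7/(-1.1) = 4.3 °C.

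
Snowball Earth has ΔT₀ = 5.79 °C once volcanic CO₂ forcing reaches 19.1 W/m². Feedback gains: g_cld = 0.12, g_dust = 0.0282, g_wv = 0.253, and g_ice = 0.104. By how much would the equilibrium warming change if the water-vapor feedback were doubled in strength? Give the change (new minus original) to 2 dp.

12.24 °C

Original: g = 0.5052, ΔT = 5.79/(1−0.5052) = 11.7017 °C.
With doubled water-vapor: g' = 0.7582, ΔT' = 5.79/(1−0.7582) = 23.9454 °C.
Change = 23.9454 − 11.7017 = 12.24 °C.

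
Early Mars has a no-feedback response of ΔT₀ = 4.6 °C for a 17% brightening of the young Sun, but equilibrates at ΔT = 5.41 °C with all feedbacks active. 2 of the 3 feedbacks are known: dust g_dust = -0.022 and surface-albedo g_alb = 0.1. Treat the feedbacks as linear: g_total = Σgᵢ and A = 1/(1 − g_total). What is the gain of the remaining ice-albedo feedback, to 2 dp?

Amplification A = ΔT/ΔT₀ = 5.41/4.6 = 1.176.
Total gain g = 1 − 1/A = 1 − 1/1.176 = 0.1497.
Known gains sum to -0.022 + 0.1 = 0.078.
g_ice = 0.1497 − 0.078 = 0.07.

0.07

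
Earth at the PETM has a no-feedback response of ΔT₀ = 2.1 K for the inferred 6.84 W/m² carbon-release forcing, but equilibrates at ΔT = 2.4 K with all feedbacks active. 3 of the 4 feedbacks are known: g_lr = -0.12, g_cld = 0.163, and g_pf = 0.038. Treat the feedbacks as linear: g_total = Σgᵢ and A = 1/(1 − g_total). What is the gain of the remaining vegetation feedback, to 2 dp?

0.04

Amplification A = ΔT/ΔT₀ = 2.4/2.1 = 1.143.
Total gain g = 1 − 1/A = 1 − 1/1.143 = 0.1251.
Known gains sum to -0.12 + 0.163 + 0.038 = 0.081.
g_veg = 0.1251 − 0.081 = 0.04.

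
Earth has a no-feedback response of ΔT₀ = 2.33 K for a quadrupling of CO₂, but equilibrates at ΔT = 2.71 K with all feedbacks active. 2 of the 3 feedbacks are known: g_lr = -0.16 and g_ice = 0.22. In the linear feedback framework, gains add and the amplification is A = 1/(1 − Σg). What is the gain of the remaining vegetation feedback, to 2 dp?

0.08

Amplification A = ΔT/ΔT₀ = 2.71/2.33 = 1.163.
Total gain g = 1 − 1/A = 1 − 1/1.163 = 0.1402.
Known gains sum to -0.16 + 0.22 = 0.06.
g_veg = 0.1402 − 0.06 = 0.08.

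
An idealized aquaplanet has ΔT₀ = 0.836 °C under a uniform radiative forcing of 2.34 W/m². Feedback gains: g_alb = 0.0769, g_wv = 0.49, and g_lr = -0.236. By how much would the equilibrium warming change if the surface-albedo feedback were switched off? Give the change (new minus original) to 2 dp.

-0.13 °C

Original: g = 0.3309, ΔT = 0.836/(1−0.3309) = 1.2494 °C.
Without surface-albedo: g' = 0.254, ΔT' = 0.836/(1−0.254) = 1.1206 °C.
Change = 1.1206 − 1.2494 = -0.13 °C.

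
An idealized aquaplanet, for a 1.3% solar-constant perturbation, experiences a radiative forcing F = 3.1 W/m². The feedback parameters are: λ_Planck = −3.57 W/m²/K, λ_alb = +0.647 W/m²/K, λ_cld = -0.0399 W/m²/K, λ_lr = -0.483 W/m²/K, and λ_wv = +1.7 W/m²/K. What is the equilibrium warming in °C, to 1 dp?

1.8 °C

Net feedback parameter λ = (−3.57) + (+0.647) + (-0.0399) + (-0.483) + (+1.7) = -1.7459 W/m²/K.
ΔT = −F/λ = −3.1/(-1.7459) = 1.8 °C.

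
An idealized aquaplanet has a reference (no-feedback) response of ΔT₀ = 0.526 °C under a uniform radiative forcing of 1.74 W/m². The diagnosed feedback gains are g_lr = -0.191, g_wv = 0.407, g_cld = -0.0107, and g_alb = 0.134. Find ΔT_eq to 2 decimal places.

0.80 °C

Total gain g = -0.191 + 0.407 − 0.0107 + 0.134 = 0.3393.
Amplification A = 1/(1 − 0.3393) = 1.514.
ΔT = 0.526 × 1.514 = 0.80 °C.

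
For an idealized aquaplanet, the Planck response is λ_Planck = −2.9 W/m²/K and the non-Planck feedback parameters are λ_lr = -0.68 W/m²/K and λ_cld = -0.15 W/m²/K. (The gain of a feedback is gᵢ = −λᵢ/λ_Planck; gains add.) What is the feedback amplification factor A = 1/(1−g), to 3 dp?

Convert to gains: g_lr = -0.68/2.9 = -0.2345; g_cld = -0.15/2.9 = -0.05172.
Total gain g = -0.28622.
A = 1/(1 + 0.28622) = 0.777.

0.777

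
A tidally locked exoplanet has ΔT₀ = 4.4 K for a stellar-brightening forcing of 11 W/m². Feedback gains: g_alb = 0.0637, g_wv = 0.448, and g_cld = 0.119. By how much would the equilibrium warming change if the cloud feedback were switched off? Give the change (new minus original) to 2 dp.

Original: g = 0.6307, ΔT = 4.4/(1−0.6307) = 11.9144 K.
Without cloud: g' = 0.5117, ΔT' = 4.4/(1−0.5117) = 9.0109 K.
Change = 9.0109 − 11.9144 = -2.90 K.

-2.90 K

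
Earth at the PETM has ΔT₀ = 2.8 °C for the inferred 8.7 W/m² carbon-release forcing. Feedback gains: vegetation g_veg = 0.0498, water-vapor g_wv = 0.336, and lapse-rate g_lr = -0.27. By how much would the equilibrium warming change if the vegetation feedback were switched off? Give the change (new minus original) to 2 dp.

Original: g = 0.1158, ΔT = 2.8/(1−0.1158) = 3.1667 °C.
Without vegetation: g' = 0.066, ΔT' = 2.8/(1−0.066) = 2.9979 °C.
Change = 2.9979 − 3.1667 = -0.17 °C.

-0.17 °C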